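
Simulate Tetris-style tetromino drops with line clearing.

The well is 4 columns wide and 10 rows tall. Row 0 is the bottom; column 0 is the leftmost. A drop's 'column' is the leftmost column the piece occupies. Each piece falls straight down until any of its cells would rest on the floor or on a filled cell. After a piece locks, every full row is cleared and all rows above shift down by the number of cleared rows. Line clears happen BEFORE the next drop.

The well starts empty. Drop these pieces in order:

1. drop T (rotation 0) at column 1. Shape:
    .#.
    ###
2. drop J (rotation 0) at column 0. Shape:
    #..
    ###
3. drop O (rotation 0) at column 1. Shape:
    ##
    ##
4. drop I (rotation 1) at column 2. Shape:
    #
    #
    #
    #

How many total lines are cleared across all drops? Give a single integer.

Answer: 0

Derivation:
Drop 1: T rot0 at col 1 lands with bottom-row=0; cleared 0 line(s) (total 0); column heights now [0 1 2 1], max=2
Drop 2: J rot0 at col 0 lands with bottom-row=2; cleared 0 line(s) (total 0); column heights now [4 3 3 1], max=4
Drop 3: O rot0 at col 1 lands with bottom-row=3; cleared 0 line(s) (total 0); column heights now [4 5 5 1], max=5
Drop 4: I rot1 at col 2 lands with bottom-row=5; cleared 0 line(s) (total 0); column heights now [4 5 9 1], max=9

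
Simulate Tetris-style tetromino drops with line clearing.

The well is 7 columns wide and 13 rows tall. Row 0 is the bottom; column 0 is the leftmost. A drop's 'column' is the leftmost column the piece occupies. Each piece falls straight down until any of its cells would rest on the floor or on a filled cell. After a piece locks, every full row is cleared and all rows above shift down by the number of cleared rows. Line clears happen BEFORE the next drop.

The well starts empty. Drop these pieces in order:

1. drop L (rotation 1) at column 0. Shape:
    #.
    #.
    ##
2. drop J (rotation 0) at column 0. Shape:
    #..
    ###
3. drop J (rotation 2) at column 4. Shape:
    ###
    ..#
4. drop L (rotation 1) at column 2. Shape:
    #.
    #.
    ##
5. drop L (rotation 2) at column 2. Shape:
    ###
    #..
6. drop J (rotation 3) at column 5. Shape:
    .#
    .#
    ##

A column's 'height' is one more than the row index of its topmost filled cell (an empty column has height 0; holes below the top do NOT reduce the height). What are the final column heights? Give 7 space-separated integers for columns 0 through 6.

Drop 1: L rot1 at col 0 lands with bottom-row=0; cleared 0 line(s) (total 0); column heights now [3 1 0 0 0 0 0], max=3
Drop 2: J rot0 at col 0 lands with bottom-row=3; cleared 0 line(s) (total 0); column heights now [5 4 4 0 0 0 0], max=5
Drop 3: J rot2 at col 4 lands with bottom-row=0; cleared 0 line(s) (total 0); column heights now [5 4 4 0 2 2 2], max=5
Drop 4: L rot1 at col 2 lands with bottom-row=4; cleared 0 line(s) (total 0); column heights now [5 4 7 5 2 2 2], max=7
Drop 5: L rot2 at col 2 lands with bottom-row=7; cleared 0 line(s) (total 0); column heights now [5 4 9 9 9 2 2], max=9
Drop 6: J rot3 at col 5 lands with bottom-row=2; cleared 0 line(s) (total 0); column heights now [5 4 9 9 9 3 5], max=9

Answer: 5 4 9 9 9 3 5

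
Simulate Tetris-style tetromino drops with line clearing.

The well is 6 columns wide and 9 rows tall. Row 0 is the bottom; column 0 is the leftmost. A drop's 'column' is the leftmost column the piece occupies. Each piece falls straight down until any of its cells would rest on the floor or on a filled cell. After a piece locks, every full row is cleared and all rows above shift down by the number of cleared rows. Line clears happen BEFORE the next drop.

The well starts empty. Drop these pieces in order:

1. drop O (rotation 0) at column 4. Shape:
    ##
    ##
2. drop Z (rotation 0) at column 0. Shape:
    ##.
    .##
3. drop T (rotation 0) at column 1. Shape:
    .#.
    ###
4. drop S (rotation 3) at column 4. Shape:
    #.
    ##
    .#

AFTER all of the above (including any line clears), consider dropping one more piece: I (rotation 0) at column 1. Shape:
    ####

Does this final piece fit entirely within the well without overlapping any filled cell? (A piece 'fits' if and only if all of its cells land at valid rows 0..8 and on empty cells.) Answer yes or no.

Drop 1: O rot0 at col 4 lands with bottom-row=0; cleared 0 line(s) (total 0); column heights now [0 0 0 0 2 2], max=2
Drop 2: Z rot0 at col 0 lands with bottom-row=0; cleared 0 line(s) (total 0); column heights now [2 2 1 0 2 2], max=2
Drop 3: T rot0 at col 1 lands with bottom-row=2; cleared 0 line(s) (total 0); column heights now [2 3 4 3 2 2], max=4
Drop 4: S rot3 at col 4 lands with bottom-row=2; cleared 0 line(s) (total 0); column heights now [2 3 4 3 5 4], max=5
Test piece I rot0 at col 1 (width 4): heights before test = [2 3 4 3 5 4]; fits = True

Answer: yes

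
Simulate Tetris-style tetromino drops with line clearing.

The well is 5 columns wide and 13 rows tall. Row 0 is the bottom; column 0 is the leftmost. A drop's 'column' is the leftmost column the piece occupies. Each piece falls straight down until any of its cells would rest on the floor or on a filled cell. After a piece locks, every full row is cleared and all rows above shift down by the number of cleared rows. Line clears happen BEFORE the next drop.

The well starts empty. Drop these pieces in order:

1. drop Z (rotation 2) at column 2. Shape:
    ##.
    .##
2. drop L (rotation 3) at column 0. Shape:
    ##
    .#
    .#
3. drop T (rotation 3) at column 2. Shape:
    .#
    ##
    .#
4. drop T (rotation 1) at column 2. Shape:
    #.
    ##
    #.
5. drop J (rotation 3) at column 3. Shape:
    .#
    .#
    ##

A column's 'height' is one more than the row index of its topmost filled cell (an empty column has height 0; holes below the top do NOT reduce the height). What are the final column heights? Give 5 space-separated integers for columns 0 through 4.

Drop 1: Z rot2 at col 2 lands with bottom-row=0; cleared 0 line(s) (total 0); column heights now [0 0 2 2 1], max=2
Drop 2: L rot3 at col 0 lands with bottom-row=0; cleared 0 line(s) (total 0); column heights now [3 3 2 2 1], max=3
Drop 3: T rot3 at col 2 lands with bottom-row=2; cleared 0 line(s) (total 0); column heights now [3 3 4 5 1], max=5
Drop 4: T rot1 at col 2 lands with bottom-row=4; cleared 0 line(s) (total 0); column heights now [3 3 7 6 1], max=7
Drop 5: J rot3 at col 3 lands with bottom-row=6; cleared 0 line(s) (total 0); column heights now [3 3 7 7 9], max=9

Answer: 3 3 7 7 9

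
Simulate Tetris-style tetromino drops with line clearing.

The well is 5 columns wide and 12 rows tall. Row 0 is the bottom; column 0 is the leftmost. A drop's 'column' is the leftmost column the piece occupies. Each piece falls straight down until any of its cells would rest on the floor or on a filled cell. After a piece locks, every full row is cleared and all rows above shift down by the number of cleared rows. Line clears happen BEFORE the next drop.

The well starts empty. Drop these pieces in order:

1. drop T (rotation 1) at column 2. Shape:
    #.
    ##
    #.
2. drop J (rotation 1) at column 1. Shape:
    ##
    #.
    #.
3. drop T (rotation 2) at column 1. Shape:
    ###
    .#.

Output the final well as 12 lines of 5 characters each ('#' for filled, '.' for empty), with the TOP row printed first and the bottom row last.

Answer: .....
.....
.....
.....
.....
.....
.###.
..#..
.##..
.##..
.###.
..#..

Derivation:
Drop 1: T rot1 at col 2 lands with bottom-row=0; cleared 0 line(s) (total 0); column heights now [0 0 3 2 0], max=3
Drop 2: J rot1 at col 1 lands with bottom-row=1; cleared 0 line(s) (total 0); column heights now [0 4 4 2 0], max=4
Drop 3: T rot2 at col 1 lands with bottom-row=4; cleared 0 line(s) (total 0); column heights now [0 6 6 6 0], max=6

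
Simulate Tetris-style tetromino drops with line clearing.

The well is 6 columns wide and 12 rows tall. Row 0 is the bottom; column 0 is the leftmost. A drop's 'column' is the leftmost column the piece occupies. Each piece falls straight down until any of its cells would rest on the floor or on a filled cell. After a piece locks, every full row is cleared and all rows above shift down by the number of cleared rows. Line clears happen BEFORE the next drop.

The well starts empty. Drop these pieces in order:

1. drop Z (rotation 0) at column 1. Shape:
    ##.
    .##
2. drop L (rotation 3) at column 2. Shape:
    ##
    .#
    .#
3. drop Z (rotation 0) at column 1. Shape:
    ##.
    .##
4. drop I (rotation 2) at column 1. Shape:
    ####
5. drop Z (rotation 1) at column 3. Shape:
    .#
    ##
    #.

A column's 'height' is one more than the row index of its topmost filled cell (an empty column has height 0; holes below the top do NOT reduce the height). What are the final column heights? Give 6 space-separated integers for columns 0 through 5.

Drop 1: Z rot0 at col 1 lands with bottom-row=0; cleared 0 line(s) (total 0); column heights now [0 2 2 1 0 0], max=2
Drop 2: L rot3 at col 2 lands with bottom-row=1; cleared 0 line(s) (total 0); column heights now [0 2 4 4 0 0], max=4
Drop 3: Z rot0 at col 1 lands with bottom-row=4; cleared 0 line(s) (total 0); column heights now [0 6 6 5 0 0], max=6
Drop 4: I rot2 at col 1 lands with bottom-row=6; cleared 0 line(s) (total 0); column heights now [0 7 7 7 7 0], max=7
Drop 5: Z rot1 at col 3 lands with bottom-row=7; cleared 0 line(s) (total 0); column heights now [0 7 7 9 10 0], max=10

Answer: 0 7 7 9 10 0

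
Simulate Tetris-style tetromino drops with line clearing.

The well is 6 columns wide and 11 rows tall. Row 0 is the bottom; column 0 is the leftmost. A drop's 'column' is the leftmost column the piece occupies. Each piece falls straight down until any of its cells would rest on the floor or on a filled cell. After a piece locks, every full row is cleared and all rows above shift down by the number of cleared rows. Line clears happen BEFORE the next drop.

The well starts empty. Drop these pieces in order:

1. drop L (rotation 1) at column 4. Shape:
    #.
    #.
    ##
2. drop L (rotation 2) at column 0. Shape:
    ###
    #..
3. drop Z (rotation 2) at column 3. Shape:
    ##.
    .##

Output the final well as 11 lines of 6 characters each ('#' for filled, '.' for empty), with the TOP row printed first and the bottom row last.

Drop 1: L rot1 at col 4 lands with bottom-row=0; cleared 0 line(s) (total 0); column heights now [0 0 0 0 3 1], max=3
Drop 2: L rot2 at col 0 lands with bottom-row=0; cleared 0 line(s) (total 0); column heights now [2 2 2 0 3 1], max=3
Drop 3: Z rot2 at col 3 lands with bottom-row=3; cleared 0 line(s) (total 0); column heights now [2 2 2 5 5 4], max=5

Answer: ......
......
......
......
......
......
...##.
....##
....#.
###.#.
#...##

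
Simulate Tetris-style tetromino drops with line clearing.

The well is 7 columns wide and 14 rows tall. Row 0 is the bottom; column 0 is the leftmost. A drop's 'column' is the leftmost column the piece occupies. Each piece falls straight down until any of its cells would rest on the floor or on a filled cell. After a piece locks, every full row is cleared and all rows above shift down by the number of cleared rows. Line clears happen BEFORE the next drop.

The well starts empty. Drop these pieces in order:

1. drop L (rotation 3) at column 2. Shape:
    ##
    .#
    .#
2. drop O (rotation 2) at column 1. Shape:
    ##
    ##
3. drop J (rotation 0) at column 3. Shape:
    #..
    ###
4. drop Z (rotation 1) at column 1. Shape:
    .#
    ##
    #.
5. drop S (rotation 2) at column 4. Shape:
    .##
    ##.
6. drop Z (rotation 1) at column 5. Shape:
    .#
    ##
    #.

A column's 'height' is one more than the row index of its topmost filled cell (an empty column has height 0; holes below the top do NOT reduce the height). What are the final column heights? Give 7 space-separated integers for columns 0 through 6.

Answer: 0 7 8 5 5 8 9

Derivation:
Drop 1: L rot3 at col 2 lands with bottom-row=0; cleared 0 line(s) (total 0); column heights now [0 0 3 3 0 0 0], max=3
Drop 2: O rot2 at col 1 lands with bottom-row=3; cleared 0 line(s) (total 0); column heights now [0 5 5 3 0 0 0], max=5
Drop 3: J rot0 at col 3 lands with bottom-row=3; cleared 0 line(s) (total 0); column heights now [0 5 5 5 4 4 0], max=5
Drop 4: Z rot1 at col 1 lands with bottom-row=5; cleared 0 line(s) (total 0); column heights now [0 7 8 5 4 4 0], max=8
Drop 5: S rot2 at col 4 lands with bottom-row=4; cleared 0 line(s) (total 0); column heights now [0 7 8 5 5 6 6], max=8
Drop 6: Z rot1 at col 5 lands with bottom-row=6; cleared 0 line(s) (total 0); column heights now [0 7 8 5 5 8 9], max=9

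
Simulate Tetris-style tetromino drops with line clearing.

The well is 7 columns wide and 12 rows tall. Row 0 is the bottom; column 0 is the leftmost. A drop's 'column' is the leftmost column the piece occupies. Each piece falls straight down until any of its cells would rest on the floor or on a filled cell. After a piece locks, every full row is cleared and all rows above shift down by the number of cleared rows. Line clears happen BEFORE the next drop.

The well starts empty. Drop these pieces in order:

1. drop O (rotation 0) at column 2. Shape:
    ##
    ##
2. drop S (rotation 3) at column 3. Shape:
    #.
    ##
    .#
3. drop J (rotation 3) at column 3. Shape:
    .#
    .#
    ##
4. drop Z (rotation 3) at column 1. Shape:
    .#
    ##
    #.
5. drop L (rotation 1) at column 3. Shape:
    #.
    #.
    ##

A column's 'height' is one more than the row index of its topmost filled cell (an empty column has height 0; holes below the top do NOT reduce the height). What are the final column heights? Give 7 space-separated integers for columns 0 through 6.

Drop 1: O rot0 at col 2 lands with bottom-row=0; cleared 0 line(s) (total 0); column heights now [0 0 2 2 0 0 0], max=2
Drop 2: S rot3 at col 3 lands with bottom-row=1; cleared 0 line(s) (total 0); column heights now [0 0 2 4 3 0 0], max=4
Drop 3: J rot3 at col 3 lands with bottom-row=4; cleared 0 line(s) (total 0); column heights now [0 0 2 5 7 0 0], max=7
Drop 4: Z rot3 at col 1 lands with bottom-row=1; cleared 0 line(s) (total 0); column heights now [0 3 4 5 7 0 0], max=7
Drop 5: L rot1 at col 3 lands with bottom-row=7; cleared 0 line(s) (total 0); column heights now [0 3 4 10 8 0 0], max=10

Answer: 0 3 4 10 8 0 0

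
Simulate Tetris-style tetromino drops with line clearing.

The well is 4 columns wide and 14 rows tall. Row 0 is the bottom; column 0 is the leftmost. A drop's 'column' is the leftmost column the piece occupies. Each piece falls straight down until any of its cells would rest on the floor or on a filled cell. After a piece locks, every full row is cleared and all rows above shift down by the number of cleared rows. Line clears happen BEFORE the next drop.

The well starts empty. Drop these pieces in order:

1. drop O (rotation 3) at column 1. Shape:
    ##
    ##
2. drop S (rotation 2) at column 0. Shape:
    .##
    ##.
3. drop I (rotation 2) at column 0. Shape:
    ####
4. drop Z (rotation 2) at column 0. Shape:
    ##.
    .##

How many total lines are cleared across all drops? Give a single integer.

Answer: 1

Derivation:
Drop 1: O rot3 at col 1 lands with bottom-row=0; cleared 0 line(s) (total 0); column heights now [0 2 2 0], max=2
Drop 2: S rot2 at col 0 lands with bottom-row=2; cleared 0 line(s) (total 0); column heights now [3 4 4 0], max=4
Drop 3: I rot2 at col 0 lands with bottom-row=4; cleared 1 line(s) (total 1); column heights now [3 4 4 0], max=4
Drop 4: Z rot2 at col 0 lands with bottom-row=4; cleared 0 line(s) (total 1); column heights now [6 6 5 0], max=6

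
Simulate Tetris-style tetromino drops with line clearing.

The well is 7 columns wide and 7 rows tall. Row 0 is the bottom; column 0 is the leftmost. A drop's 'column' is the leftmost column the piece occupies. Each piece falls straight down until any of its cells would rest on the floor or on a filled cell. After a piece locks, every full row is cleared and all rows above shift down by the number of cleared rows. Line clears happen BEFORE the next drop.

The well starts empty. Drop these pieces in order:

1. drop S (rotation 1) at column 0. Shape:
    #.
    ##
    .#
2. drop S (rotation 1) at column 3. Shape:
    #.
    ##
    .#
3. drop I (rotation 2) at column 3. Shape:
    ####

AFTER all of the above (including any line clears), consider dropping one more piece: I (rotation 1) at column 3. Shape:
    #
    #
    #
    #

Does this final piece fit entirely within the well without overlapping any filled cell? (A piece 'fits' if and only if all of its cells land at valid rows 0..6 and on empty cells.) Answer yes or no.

Answer: no

Derivation:
Drop 1: S rot1 at col 0 lands with bottom-row=0; cleared 0 line(s) (total 0); column heights now [3 2 0 0 0 0 0], max=3
Drop 2: S rot1 at col 3 lands with bottom-row=0; cleared 0 line(s) (total 0); column heights now [3 2 0 3 2 0 0], max=3
Drop 3: I rot2 at col 3 lands with bottom-row=3; cleared 0 line(s) (total 0); column heights now [3 2 0 4 4 4 4], max=4
Test piece I rot1 at col 3 (width 1): heights before test = [3 2 0 4 4 4 4]; fits = False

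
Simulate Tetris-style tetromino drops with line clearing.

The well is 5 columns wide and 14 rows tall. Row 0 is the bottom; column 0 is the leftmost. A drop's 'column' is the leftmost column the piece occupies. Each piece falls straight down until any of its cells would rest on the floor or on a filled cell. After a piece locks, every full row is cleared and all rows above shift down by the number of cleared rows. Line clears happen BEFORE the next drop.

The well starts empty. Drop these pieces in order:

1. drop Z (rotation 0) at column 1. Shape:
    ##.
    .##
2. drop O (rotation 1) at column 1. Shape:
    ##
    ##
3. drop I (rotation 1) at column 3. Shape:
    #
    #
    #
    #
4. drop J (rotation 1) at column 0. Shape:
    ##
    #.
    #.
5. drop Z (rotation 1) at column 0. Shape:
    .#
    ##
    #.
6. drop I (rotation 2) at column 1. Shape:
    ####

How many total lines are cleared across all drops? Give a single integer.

Drop 1: Z rot0 at col 1 lands with bottom-row=0; cleared 0 line(s) (total 0); column heights now [0 2 2 1 0], max=2
Drop 2: O rot1 at col 1 lands with bottom-row=2; cleared 0 line(s) (total 0); column heights now [0 4 4 1 0], max=4
Drop 3: I rot1 at col 3 lands with bottom-row=1; cleared 0 line(s) (total 0); column heights now [0 4 4 5 0], max=5
Drop 4: J rot1 at col 0 lands with bottom-row=2; cleared 0 line(s) (total 0); column heights now [5 5 4 5 0], max=5
Drop 5: Z rot1 at col 0 lands with bottom-row=5; cleared 0 line(s) (total 0); column heights now [7 8 4 5 0], max=8
Drop 6: I rot2 at col 1 lands with bottom-row=8; cleared 0 line(s) (total 0); column heights now [7 9 9 9 9], max=9

Answer: 0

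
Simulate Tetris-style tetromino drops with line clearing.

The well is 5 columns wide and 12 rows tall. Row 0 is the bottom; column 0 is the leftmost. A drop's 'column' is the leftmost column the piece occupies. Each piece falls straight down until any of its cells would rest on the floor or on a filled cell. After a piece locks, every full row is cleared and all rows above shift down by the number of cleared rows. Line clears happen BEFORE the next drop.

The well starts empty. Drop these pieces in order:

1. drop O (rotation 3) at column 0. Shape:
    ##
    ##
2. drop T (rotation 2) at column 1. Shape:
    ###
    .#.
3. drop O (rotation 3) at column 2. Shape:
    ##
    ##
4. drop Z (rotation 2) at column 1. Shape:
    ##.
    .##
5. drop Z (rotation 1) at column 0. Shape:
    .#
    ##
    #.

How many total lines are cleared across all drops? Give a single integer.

Drop 1: O rot3 at col 0 lands with bottom-row=0; cleared 0 line(s) (total 0); column heights now [2 2 0 0 0], max=2
Drop 2: T rot2 at col 1 lands with bottom-row=1; cleared 0 line(s) (total 0); column heights now [2 3 3 3 0], max=3
Drop 3: O rot3 at col 2 lands with bottom-row=3; cleared 0 line(s) (total 0); column heights now [2 3 5 5 0], max=5
Drop 4: Z rot2 at col 1 lands with bottom-row=5; cleared 0 line(s) (total 0); column heights now [2 7 7 6 0], max=7
Drop 5: Z rot1 at col 0 lands with bottom-row=6; cleared 0 line(s) (total 0); column heights now [8 9 7 6 0], max=9

Answer: 0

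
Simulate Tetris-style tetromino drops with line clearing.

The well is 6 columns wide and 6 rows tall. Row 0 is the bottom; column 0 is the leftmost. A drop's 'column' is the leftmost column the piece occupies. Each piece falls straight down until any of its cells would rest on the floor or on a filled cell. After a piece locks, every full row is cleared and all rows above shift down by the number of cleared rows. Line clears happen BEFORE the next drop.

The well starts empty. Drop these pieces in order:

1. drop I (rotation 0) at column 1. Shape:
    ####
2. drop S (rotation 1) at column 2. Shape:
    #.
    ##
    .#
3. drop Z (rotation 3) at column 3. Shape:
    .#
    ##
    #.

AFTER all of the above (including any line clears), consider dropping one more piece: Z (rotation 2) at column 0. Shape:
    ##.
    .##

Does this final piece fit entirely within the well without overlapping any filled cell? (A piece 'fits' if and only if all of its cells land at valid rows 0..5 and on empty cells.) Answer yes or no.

Answer: yes

Derivation:
Drop 1: I rot0 at col 1 lands with bottom-row=0; cleared 0 line(s) (total 0); column heights now [0 1 1 1 1 0], max=1
Drop 2: S rot1 at col 2 lands with bottom-row=1; cleared 0 line(s) (total 0); column heights now [0 1 4 3 1 0], max=4
Drop 3: Z rot3 at col 3 lands with bottom-row=3; cleared 0 line(s) (total 0); column heights now [0 1 4 5 6 0], max=6
Test piece Z rot2 at col 0 (width 3): heights before test = [0 1 4 5 6 0]; fits = True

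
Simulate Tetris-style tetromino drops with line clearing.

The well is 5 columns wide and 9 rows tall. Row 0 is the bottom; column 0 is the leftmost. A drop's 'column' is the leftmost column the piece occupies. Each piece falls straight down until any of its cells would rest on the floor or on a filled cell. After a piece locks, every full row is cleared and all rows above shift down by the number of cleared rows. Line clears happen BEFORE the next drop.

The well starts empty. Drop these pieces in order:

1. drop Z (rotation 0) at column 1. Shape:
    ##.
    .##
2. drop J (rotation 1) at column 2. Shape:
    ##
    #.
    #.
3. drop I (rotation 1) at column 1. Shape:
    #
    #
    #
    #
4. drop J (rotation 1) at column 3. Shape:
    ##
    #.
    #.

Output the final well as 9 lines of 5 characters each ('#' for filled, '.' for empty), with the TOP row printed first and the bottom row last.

Drop 1: Z rot0 at col 1 lands with bottom-row=0; cleared 0 line(s) (total 0); column heights now [0 2 2 1 0], max=2
Drop 2: J rot1 at col 2 lands with bottom-row=2; cleared 0 line(s) (total 0); column heights now [0 2 5 5 0], max=5
Drop 3: I rot1 at col 1 lands with bottom-row=2; cleared 0 line(s) (total 0); column heights now [0 6 5 5 0], max=6
Drop 4: J rot1 at col 3 lands with bottom-row=5; cleared 0 line(s) (total 0); column heights now [0 6 5 8 8], max=8

Answer: .....
...##
...#.
.#.#.
.###.
.##..
.##..
.##..
..##.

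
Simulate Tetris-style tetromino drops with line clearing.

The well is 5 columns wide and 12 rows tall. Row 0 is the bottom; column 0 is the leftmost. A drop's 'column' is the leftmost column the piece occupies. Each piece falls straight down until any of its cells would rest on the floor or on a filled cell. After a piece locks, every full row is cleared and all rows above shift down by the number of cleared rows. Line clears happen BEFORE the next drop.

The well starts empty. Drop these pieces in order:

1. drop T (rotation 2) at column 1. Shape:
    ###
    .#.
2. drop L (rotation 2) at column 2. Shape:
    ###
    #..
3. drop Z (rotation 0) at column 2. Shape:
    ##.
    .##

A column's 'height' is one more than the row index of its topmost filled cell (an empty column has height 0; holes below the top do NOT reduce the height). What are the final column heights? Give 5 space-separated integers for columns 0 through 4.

Answer: 0 2 6 6 5

Derivation:
Drop 1: T rot2 at col 1 lands with bottom-row=0; cleared 0 line(s) (total 0); column heights now [0 2 2 2 0], max=2
Drop 2: L rot2 at col 2 lands with bottom-row=2; cleared 0 line(s) (total 0); column heights now [0 2 4 4 4], max=4
Drop 3: Z rot0 at col 2 lands with bottom-row=4; cleared 0 line(s) (total 0); column heights now [0 2 6 6 5], max=6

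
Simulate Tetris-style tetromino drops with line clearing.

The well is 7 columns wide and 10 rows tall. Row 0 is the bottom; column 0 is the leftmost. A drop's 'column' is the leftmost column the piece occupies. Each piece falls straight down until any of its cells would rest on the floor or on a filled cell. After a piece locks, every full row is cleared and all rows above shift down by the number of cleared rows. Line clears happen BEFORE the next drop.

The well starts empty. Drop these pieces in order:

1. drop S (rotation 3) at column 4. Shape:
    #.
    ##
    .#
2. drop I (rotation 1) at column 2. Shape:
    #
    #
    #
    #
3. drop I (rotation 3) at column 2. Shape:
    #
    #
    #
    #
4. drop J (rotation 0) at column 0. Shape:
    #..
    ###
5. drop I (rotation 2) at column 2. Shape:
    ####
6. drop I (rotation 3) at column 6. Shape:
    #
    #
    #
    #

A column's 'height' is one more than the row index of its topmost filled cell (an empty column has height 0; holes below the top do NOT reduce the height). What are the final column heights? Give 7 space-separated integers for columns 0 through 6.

Drop 1: S rot3 at col 4 lands with bottom-row=0; cleared 0 line(s) (total 0); column heights now [0 0 0 0 3 2 0], max=3
Drop 2: I rot1 at col 2 lands with bottom-row=0; cleared 0 line(s) (total 0); column heights now [0 0 4 0 3 2 0], max=4
Drop 3: I rot3 at col 2 lands with bottom-row=4; cleared 0 line(s) (total 0); column heights now [0 0 8 0 3 2 0], max=8
Drop 4: J rot0 at col 0 lands with bottom-row=8; cleared 0 line(s) (total 0); column heights now [10 9 9 0 3 2 0], max=10
Drop 5: I rot2 at col 2 lands with bottom-row=9; cleared 0 line(s) (total 0); column heights now [10 9 10 10 10 10 0], max=10
Drop 6: I rot3 at col 6 lands with bottom-row=0; cleared 0 line(s) (total 0); column heights now [10 9 10 10 10 10 4], max=10

Answer: 10 9 10 10 10 10 4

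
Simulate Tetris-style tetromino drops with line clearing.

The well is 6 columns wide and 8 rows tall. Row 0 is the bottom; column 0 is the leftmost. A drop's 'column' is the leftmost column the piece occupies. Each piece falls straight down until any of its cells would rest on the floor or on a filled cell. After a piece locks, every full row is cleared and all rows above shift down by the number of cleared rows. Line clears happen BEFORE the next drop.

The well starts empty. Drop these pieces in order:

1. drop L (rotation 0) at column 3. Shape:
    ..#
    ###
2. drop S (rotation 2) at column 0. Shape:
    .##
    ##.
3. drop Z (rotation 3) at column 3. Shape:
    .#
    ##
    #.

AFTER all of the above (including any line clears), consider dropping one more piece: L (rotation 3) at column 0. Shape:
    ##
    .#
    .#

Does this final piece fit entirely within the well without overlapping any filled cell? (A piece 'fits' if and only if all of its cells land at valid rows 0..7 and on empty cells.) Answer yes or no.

Answer: yes

Derivation:
Drop 1: L rot0 at col 3 lands with bottom-row=0; cleared 0 line(s) (total 0); column heights now [0 0 0 1 1 2], max=2
Drop 2: S rot2 at col 0 lands with bottom-row=0; cleared 0 line(s) (total 0); column heights now [1 2 2 1 1 2], max=2
Drop 3: Z rot3 at col 3 lands with bottom-row=1; cleared 0 line(s) (total 0); column heights now [1 2 2 3 4 2], max=4
Test piece L rot3 at col 0 (width 2): heights before test = [1 2 2 3 4 2]; fits = True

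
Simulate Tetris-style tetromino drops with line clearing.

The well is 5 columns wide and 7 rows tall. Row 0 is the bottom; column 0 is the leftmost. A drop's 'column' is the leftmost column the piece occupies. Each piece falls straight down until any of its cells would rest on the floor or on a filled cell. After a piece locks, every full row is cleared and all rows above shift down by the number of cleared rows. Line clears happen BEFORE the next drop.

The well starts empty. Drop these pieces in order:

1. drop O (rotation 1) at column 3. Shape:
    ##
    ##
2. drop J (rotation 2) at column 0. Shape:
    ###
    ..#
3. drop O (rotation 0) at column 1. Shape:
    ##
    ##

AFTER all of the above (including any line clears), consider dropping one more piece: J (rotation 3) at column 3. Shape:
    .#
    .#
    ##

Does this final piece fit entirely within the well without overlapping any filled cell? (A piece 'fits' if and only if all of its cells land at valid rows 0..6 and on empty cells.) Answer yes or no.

Answer: yes

Derivation:
Drop 1: O rot1 at col 3 lands with bottom-row=0; cleared 0 line(s) (total 0); column heights now [0 0 0 2 2], max=2
Drop 2: J rot2 at col 0 lands with bottom-row=0; cleared 1 line(s) (total 1); column heights now [0 0 1 1 1], max=1
Drop 3: O rot0 at col 1 lands with bottom-row=1; cleared 0 line(s) (total 1); column heights now [0 3 3 1 1], max=3
Test piece J rot3 at col 3 (width 2): heights before test = [0 3 3 1 1]; fits = True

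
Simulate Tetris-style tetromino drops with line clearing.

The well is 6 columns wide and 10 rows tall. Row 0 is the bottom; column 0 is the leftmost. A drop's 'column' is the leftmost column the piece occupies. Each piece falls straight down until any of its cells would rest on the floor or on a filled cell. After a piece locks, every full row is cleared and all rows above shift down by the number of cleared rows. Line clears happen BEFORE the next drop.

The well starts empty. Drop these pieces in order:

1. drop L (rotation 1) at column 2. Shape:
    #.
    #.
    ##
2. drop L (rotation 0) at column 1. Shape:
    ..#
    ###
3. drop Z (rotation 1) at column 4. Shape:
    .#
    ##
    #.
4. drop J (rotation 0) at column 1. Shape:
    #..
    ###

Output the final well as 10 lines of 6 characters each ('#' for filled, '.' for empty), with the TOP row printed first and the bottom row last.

Answer: ......
......
......
.#....
.###..
...#..
.###..
..#..#
..#.##
..###.

Derivation:
Drop 1: L rot1 at col 2 lands with bottom-row=0; cleared 0 line(s) (total 0); column heights now [0 0 3 1 0 0], max=3
Drop 2: L rot0 at col 1 lands with bottom-row=3; cleared 0 line(s) (total 0); column heights now [0 4 4 5 0 0], max=5
Drop 3: Z rot1 at col 4 lands with bottom-row=0; cleared 0 line(s) (total 0); column heights now [0 4 4 5 2 3], max=5
Drop 4: J rot0 at col 1 lands with bottom-row=5; cleared 0 line(s) (total 0); column heights now [0 7 6 6 2 3], max=7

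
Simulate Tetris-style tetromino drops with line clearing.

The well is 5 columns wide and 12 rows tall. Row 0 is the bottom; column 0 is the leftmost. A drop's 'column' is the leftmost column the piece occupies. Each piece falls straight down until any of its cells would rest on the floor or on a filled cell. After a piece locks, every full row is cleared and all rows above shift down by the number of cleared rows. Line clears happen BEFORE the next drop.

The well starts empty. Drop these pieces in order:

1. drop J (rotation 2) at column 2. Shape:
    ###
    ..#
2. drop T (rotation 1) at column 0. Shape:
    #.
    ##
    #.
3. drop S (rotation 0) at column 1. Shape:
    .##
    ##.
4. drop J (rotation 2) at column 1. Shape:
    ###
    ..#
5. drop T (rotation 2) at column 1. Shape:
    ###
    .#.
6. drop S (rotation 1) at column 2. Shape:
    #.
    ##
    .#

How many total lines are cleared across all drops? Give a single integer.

Drop 1: J rot2 at col 2 lands with bottom-row=0; cleared 0 line(s) (total 0); column heights now [0 0 2 2 2], max=2
Drop 2: T rot1 at col 0 lands with bottom-row=0; cleared 1 line(s) (total 1); column heights now [2 0 0 0 1], max=2
Drop 3: S rot0 at col 1 lands with bottom-row=0; cleared 0 line(s) (total 1); column heights now [2 1 2 2 1], max=2
Drop 4: J rot2 at col 1 lands with bottom-row=2; cleared 0 line(s) (total 1); column heights now [2 4 4 4 1], max=4
Drop 5: T rot2 at col 1 lands with bottom-row=4; cleared 0 line(s) (total 1); column heights now [2 6 6 6 1], max=6
Drop 6: S rot1 at col 2 lands with bottom-row=6; cleared 0 line(s) (total 1); column heights now [2 6 9 8 1], max=9

Answer: 1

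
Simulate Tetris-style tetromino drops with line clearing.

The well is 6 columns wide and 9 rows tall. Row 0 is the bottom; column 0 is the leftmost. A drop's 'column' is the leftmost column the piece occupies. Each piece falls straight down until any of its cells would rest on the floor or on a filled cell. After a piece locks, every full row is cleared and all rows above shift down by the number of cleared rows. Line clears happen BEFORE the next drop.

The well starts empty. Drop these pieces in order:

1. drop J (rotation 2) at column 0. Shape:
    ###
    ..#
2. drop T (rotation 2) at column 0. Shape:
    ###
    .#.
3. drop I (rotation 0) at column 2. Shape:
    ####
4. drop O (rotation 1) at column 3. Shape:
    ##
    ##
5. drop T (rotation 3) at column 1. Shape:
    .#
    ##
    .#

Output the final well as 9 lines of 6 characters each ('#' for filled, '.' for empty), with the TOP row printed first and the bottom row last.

Answer: ......
..#...
.####.
..###.
..####
###...
.#....
###...
..#...

Derivation:
Drop 1: J rot2 at col 0 lands with bottom-row=0; cleared 0 line(s) (total 0); column heights now [2 2 2 0 0 0], max=2
Drop 2: T rot2 at col 0 lands with bottom-row=2; cleared 0 line(s) (total 0); column heights now [4 4 4 0 0 0], max=4
Drop 3: I rot0 at col 2 lands with bottom-row=4; cleared 0 line(s) (total 0); column heights now [4 4 5 5 5 5], max=5
Drop 4: O rot1 at col 3 lands with bottom-row=5; cleared 0 line(s) (total 0); column heights now [4 4 5 7 7 5], max=7
Drop 5: T rot3 at col 1 lands with bottom-row=5; cleared 0 line(s) (total 0); column heights now [4 7 8 7 7 5], max=8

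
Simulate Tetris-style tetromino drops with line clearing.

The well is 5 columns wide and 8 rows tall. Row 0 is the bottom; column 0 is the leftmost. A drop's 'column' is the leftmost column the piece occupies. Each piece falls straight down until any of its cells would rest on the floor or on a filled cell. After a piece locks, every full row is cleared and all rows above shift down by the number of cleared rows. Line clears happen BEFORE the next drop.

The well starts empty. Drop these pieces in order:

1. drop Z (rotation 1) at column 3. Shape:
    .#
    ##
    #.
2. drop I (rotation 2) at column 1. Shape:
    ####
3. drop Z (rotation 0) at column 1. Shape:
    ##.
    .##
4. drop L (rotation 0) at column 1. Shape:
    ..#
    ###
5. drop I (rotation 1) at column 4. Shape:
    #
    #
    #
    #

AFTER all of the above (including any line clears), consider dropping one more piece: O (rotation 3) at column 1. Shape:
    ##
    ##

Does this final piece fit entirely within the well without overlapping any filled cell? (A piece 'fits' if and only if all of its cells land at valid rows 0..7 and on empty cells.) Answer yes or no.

Answer: no

Derivation:
Drop 1: Z rot1 at col 3 lands with bottom-row=0; cleared 0 line(s) (total 0); column heights now [0 0 0 2 3], max=3
Drop 2: I rot2 at col 1 lands with bottom-row=3; cleared 0 line(s) (total 0); column heights now [0 4 4 4 4], max=4
Drop 3: Z rot0 at col 1 lands with bottom-row=4; cleared 0 line(s) (total 0); column heights now [0 6 6 5 4], max=6
Drop 4: L rot0 at col 1 lands with bottom-row=6; cleared 0 line(s) (total 0); column heights now [0 7 7 8 4], max=8
Drop 5: I rot1 at col 4 lands with bottom-row=4; cleared 0 line(s) (total 0); column heights now [0 7 7 8 8], max=8
Test piece O rot3 at col 1 (width 2): heights before test = [0 7 7 8 8]; fits = False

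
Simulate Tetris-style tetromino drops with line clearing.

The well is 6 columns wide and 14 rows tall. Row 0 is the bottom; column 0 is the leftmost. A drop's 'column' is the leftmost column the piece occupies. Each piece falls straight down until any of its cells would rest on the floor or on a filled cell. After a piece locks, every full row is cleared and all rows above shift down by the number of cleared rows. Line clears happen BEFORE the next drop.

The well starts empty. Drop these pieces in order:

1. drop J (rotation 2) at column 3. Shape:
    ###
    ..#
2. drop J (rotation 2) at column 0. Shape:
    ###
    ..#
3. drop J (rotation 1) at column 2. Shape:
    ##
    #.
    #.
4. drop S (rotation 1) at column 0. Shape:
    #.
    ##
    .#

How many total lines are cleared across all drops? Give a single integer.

Drop 1: J rot2 at col 3 lands with bottom-row=0; cleared 0 line(s) (total 0); column heights now [0 0 0 2 2 2], max=2
Drop 2: J rot2 at col 0 lands with bottom-row=0; cleared 1 line(s) (total 1); column heights now [0 0 1 0 0 1], max=1
Drop 3: J rot1 at col 2 lands with bottom-row=1; cleared 0 line(s) (total 1); column heights now [0 0 4 4 0 1], max=4
Drop 4: S rot1 at col 0 lands with bottom-row=0; cleared 0 line(s) (total 1); column heights now [3 2 4 4 0 1], max=4

Answer: 1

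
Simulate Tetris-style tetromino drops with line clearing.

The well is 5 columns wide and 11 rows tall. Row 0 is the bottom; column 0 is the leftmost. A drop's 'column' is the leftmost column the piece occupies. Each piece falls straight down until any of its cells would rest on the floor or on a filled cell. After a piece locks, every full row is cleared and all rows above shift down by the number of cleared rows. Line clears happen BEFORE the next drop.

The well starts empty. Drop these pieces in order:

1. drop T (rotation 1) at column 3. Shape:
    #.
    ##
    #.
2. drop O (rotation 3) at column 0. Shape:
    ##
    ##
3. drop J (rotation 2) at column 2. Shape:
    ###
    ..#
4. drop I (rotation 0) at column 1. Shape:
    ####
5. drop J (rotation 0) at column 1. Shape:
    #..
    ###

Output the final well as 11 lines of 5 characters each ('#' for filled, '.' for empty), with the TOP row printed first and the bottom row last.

Answer: .....
.....
.....
.....
.#...
.###.
.####
..###
...##
##.##
##.#.

Derivation:
Drop 1: T rot1 at col 3 lands with bottom-row=0; cleared 0 line(s) (total 0); column heights now [0 0 0 3 2], max=3
Drop 2: O rot3 at col 0 lands with bottom-row=0; cleared 0 line(s) (total 0); column heights now [2 2 0 3 2], max=3
Drop 3: J rot2 at col 2 lands with bottom-row=2; cleared 0 line(s) (total 0); column heights now [2 2 4 4 4], max=4
Drop 4: I rot0 at col 1 lands with bottom-row=4; cleared 0 line(s) (total 0); column heights now [2 5 5 5 5], max=5
Drop 5: J rot0 at col 1 lands with bottom-row=5; cleared 0 line(s) (total 0); column heights now [2 7 6 6 5], max=7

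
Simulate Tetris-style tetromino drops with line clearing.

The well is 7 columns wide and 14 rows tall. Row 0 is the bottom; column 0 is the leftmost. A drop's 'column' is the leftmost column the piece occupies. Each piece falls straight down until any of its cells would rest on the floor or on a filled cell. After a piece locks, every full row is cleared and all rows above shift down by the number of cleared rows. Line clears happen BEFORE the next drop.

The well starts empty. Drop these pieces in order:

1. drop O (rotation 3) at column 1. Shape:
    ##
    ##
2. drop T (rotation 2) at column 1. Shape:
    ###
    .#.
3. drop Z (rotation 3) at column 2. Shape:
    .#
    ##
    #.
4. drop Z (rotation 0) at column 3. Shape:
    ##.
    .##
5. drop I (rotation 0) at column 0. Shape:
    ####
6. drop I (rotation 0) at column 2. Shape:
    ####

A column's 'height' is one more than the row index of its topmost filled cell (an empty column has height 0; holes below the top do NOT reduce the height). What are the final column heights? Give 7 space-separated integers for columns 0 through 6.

Drop 1: O rot3 at col 1 lands with bottom-row=0; cleared 0 line(s) (total 0); column heights now [0 2 2 0 0 0 0], max=2
Drop 2: T rot2 at col 1 lands with bottom-row=2; cleared 0 line(s) (total 0); column heights now [0 4 4 4 0 0 0], max=4
Drop 3: Z rot3 at col 2 lands with bottom-row=4; cleared 0 line(s) (total 0); column heights now [0 4 6 7 0 0 0], max=7
Drop 4: Z rot0 at col 3 lands with bottom-row=6; cleared 0 line(s) (total 0); column heights now [0 4 6 8 8 7 0], max=8
Drop 5: I rot0 at col 0 lands with bottom-row=8; cleared 0 line(s) (total 0); column heights now [9 9 9 9 8 7 0], max=9
Drop 6: I rot0 at col 2 lands with bottom-row=9; cleared 0 line(s) (total 0); column heights now [9 9 10 10 10 10 0], max=10

Answer: 9 9 10 10 10 10 0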